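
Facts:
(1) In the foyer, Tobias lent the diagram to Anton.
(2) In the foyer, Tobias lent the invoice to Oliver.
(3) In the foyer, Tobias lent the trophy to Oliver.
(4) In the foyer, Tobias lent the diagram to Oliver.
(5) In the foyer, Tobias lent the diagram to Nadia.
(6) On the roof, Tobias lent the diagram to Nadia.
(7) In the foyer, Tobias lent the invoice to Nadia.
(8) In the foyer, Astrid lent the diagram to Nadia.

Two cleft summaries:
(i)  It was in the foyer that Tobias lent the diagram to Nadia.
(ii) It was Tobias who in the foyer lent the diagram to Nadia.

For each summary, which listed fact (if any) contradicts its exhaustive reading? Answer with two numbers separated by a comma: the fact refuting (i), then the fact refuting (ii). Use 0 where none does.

6, 8

(i): focus "in the foyer". Looking for Tobias as agent and the diagram as thing and Nadia as recipient with some other setting — fact (6) has on the roof there. Refuted.
(ii): focus "Tobias". Looking for the diagram as thing and Nadia as recipient and in the foyer as setting with some other agent — fact (8) has Astrid there. Refuted.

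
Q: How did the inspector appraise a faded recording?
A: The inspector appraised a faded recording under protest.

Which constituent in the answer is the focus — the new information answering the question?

The wh-word "how" asks about the manner.
In the answer, "the inspector" and "a faded recording" are given — repeated from the question.
The constituent filling the manner gap is "under protest"; that is the focus and would carry nuclear stress.

under protest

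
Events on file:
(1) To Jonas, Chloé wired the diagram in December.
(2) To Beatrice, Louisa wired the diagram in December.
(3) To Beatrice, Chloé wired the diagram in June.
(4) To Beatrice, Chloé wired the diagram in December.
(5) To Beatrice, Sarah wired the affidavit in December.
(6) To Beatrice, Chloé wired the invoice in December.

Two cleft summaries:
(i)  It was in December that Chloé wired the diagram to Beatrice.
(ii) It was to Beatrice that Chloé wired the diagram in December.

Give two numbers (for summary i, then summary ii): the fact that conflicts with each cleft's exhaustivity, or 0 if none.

3, 1

(i): focus "in December". Looking for same agent, thing, recipient (Chloé / the diagram / Beatrice) with some other setting — fact (3) has in June there. Refuted.
(ii): focus "Beatrice". Looking for same agent, thing, setting (Chloé / the diagram / in December) with some other recipient — fact (1) has Jonas there. Refuted.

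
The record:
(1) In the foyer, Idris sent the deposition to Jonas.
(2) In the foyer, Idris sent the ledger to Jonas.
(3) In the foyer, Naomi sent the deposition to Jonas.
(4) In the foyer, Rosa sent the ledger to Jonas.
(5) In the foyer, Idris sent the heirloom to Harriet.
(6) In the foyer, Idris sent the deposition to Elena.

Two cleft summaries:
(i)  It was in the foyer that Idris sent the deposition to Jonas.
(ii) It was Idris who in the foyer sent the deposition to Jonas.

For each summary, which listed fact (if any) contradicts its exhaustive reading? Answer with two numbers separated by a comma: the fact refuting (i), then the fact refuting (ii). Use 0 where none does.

(i): focus "in the foyer". No fact shares Idris as agent and the deposition as thing and Jonas as recipient with a different setting. 0.
(ii): focus "Idris". Looking for the deposition as thing and Jonas as recipient and in the foyer as setting with some other agent — fact (3) has Naomi there. Refuted.

0, 3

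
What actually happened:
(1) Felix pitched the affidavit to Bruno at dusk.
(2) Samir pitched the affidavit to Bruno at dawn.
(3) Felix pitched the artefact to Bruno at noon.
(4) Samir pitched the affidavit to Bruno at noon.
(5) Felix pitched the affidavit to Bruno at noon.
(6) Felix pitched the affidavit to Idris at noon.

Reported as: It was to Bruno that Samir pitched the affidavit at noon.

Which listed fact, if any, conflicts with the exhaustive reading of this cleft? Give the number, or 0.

The cleft puts "Bruno" in focus and presupposes the open proposition with Samir as agent and the affidavit as thing and at noon as setting.
Exhaustivity: Bruno is the only recipient satisfying that background.
Every other fact differs from the presupposition on some backgrounded slot, so none challenges the exhaustivity.

0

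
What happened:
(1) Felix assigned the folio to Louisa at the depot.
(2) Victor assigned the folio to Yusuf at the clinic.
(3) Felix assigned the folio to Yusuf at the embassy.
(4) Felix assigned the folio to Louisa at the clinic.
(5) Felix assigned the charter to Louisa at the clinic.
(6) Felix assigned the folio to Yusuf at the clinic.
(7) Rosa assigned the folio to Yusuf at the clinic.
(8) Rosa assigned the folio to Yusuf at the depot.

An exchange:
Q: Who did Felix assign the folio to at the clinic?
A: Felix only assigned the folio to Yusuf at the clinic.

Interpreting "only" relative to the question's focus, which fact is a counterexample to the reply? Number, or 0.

4

Answering "Who did ... to ...?" puts focus on the recipient — here, "Yusuf".
"Only" then excludes alternative recipients while the background — agent = Felix, thing = the folio, setting = at the clinic — is held fixed.
Fact (4) shares the background with a different recipient (Louisa) — counterexample.
(Fact (3) would refute a reading with focus on the setting — but that is not what the question asks.)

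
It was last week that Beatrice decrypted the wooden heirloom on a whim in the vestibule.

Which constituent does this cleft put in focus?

In an it-cleft "It was X that/who ...", the clefted constituent X is the focus; the that/who-clause expresses the presupposed open proposition.
Here the focus is "last week". The backgrounded (presupposed) material includes "Beatrice", "the wooden heirloom", "in the vestibule" and "on a whim".

last week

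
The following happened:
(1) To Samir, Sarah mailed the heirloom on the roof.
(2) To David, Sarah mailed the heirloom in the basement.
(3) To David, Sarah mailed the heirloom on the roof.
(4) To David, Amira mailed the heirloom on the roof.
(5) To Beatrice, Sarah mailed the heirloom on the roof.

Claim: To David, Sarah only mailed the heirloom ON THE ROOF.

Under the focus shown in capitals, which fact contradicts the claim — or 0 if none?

2

The capitals mark "on the roof" as focus. So "only" rules out other settings, with the rest (Sarah as agent and the heirloom as thing and David as recipient) as background.
Fact (2) shares the background but differs in setting (in the basement) — a counterexample.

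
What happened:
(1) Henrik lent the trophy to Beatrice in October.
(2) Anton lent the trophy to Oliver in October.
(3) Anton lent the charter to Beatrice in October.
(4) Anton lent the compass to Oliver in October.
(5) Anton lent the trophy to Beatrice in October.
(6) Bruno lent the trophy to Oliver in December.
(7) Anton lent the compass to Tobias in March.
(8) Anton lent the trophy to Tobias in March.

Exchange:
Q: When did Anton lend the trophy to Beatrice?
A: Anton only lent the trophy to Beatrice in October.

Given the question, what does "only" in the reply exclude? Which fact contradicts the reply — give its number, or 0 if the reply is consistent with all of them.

The question "When did ...?" targets the setting, so in the reply the focus falls on "in October".
So "only" ranges over settings; the rest (Anton as agent and the trophy as thing and Beatrice as recipient) is presupposed.
No listed fact shares that background with another setting. Nothing contradicts the reply.
(Fact (2) would refute a reading with focus on the recipient — but that is not what the question asks.)

0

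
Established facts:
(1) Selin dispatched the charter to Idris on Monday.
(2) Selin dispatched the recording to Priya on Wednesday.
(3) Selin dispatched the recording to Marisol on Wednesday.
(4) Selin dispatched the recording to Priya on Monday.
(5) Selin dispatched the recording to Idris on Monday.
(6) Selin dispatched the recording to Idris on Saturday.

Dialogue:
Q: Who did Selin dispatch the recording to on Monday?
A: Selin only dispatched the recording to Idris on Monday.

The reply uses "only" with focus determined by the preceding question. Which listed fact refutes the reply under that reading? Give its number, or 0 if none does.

4

Answering "Who did ... to ...?" puts focus on the recipient — here, "Idris".
"Only" then excludes alternative recipients while the background — Selin as agent and the recording as thing and on Monday as setting — is held fixed.
Fact (4) keeps Selin as agent and the recording as thing and on Monday as setting but has recipient = Priya; that refutes the reply.
(Fact (6) would refute a reading with focus on the setting — but that is not what the question asks.)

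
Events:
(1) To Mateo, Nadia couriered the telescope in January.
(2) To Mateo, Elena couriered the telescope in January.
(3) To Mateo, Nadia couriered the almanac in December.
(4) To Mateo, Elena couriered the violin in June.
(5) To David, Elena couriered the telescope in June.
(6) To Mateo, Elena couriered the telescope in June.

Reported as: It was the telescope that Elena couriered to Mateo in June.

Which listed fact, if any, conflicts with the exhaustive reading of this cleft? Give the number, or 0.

4

Focus of the cleft: "the telescope" (the thing). Presupposed background: same agent, recipient, setting (Elena / Mateo / in June).
Exhaustivity: the telescope is the only thing satisfying that background.
Fact (4) shares the background but with thing = the violin; exhaustivity is violated.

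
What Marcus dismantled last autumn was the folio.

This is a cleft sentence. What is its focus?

In a pseudo-cleft "What ... was X", the post-copular constituent X is the focus.
Here the focus is "the folio". The backgrounded (presupposed) material includes "Marcus" and "last autumn".

the folio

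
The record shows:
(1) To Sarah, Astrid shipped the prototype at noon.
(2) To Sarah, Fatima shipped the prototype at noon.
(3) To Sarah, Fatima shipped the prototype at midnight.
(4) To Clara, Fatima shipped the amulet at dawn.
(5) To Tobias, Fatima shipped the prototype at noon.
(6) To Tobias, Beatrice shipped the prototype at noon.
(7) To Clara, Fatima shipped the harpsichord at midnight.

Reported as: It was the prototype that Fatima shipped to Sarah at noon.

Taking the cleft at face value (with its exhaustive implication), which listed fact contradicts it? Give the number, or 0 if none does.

The cleft puts "the prototype" in focus and presupposes the open proposition with same agent, recipient, setting (Fatima / Sarah / at noon).
Exhaustivity: the prototype is the only thing satisfying that background.
Every other fact differs from the presupposition on some backgrounded slot, so none challenges the exhaustivity.

0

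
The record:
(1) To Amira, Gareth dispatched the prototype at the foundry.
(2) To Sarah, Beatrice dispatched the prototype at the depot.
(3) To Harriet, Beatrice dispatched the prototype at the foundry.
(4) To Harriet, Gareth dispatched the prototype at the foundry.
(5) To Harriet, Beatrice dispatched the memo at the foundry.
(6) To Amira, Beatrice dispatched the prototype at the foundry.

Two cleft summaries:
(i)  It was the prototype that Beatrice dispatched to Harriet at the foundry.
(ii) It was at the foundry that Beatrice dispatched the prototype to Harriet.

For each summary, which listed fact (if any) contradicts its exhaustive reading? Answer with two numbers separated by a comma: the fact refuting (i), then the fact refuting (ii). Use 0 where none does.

5, 0

Summary (i) focuses "the prototype" (the thing); background Beatrice as agent and Harriet as recipient and at the foundry as setting. Fact (5) matches that background with thing = the memo — refutes (i).
Summary (ii) focuses "at the foundry" (the setting); background Beatrice as agent and the prototype as thing and Harriet as recipient. No fact matches that background with a different setting, so 0.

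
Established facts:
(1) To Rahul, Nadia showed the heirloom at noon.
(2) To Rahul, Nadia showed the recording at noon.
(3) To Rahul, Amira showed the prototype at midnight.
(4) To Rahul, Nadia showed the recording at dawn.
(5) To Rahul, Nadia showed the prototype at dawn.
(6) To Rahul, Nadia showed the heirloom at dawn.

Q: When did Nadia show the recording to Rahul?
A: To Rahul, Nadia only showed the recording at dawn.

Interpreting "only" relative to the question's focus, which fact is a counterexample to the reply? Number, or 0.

2

The question "When did ...?" targets the setting, so in the reply the focus falls on "at dawn".
"Only" then excludes alternative settings while the background — same agent, thing, recipient (Nadia / the recording / Rahul) — is held fixed.
Fact (2) keeps same agent, thing, recipient (Nadia / the recording / Rahul) but has setting = at noon; that refutes the reply.
(Fact (5) would refute a reading with focus on the thing — but that is not what the question asks.)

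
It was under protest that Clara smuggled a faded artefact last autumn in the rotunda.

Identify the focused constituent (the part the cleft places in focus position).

under protest

In an it-cleft "It was X that/who ...", the clefted constituent X is the focus; the that/who-clause expresses the presupposed open proposition.
Here the focus is "under protest". The backgrounded (presupposed) material includes "Clara", "a faded artefact", "last autumn" and "in the rotunda".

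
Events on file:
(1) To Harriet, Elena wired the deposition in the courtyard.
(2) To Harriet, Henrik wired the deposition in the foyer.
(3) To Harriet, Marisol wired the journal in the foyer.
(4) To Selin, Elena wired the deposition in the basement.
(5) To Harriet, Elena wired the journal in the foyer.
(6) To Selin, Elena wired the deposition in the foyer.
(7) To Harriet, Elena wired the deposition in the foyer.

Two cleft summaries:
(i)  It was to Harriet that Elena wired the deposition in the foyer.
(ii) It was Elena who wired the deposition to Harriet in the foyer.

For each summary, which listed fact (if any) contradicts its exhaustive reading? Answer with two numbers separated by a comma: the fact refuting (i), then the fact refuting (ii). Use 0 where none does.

(i): focus "Harriet". Looking for same agent, thing, setting (Elena / the deposition / in the foyer) with some other recipient — fact (6) has Selin there. Refuted.
(ii): focus "Elena". Looking for same thing, recipient, setting (the deposition / Harriet / in the foyer) with some other agent — fact (2) has Henrik there. Refuted.

6, 2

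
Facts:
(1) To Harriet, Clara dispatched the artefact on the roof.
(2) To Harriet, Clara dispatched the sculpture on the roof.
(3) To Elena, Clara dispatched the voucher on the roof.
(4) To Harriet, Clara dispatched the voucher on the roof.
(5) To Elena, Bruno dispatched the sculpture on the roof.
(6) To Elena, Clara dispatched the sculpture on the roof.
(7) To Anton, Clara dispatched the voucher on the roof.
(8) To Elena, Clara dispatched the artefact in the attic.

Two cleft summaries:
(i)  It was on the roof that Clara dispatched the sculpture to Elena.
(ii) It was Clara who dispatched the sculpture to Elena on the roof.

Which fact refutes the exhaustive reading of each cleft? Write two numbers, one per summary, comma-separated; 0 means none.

(i): focus "on the roof". No fact shares Clara as agent and the sculpture as thing and Elena as recipient with a different setting. 0.
(ii): focus "Clara". Looking for the sculpture as thing and Elena as recipient and on the roof as setting with some other agent — fact (5) has Bruno there. Refuted.

0, 5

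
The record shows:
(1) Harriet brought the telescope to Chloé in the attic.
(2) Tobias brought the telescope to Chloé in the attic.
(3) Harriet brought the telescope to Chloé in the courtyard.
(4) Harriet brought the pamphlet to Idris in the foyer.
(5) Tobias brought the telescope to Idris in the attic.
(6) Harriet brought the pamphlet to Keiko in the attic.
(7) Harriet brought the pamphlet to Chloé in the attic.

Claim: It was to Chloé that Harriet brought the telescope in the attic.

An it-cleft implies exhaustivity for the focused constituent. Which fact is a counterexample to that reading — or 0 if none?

0

Focus of the cleft: "Chloé" (the recipient). Presupposed background: Harriet as agent and the telescope as thing and in the attic as setting.
Exhaustivity: Chloé is the only recipient satisfying that background.
Every other fact differs from the presupposition on some backgrounded slot, so none challenges the exhaustivity.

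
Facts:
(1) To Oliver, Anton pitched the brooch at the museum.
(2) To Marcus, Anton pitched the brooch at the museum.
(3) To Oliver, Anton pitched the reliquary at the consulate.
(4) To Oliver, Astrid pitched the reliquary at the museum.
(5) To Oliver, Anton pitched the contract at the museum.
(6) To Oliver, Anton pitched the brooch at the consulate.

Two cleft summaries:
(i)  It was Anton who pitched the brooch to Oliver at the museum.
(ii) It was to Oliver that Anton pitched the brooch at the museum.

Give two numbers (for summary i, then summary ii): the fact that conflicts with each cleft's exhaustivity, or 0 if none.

(i): focus "Anton". No fact shares same thing, recipient, setting (the brooch / Oliver / at the museum) with a different agent. 0.
(ii): focus "Oliver". Looking for same agent, thing, setting (Anton / the brooch / at the museum) with some other recipient — fact (2) has Marcus there. Refuted.

0, 2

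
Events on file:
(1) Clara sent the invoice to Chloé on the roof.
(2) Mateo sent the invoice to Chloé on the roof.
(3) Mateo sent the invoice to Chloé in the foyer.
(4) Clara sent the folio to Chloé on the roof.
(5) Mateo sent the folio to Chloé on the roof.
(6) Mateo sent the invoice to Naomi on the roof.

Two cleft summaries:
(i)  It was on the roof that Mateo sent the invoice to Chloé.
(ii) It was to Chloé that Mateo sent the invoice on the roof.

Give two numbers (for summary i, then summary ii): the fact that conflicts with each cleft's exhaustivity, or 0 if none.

Summary (i) focuses "on the roof" (the setting); background same agent, thing, recipient (Mateo / the invoice / Chloé). Fact (3) matches that background with setting = in the foyer — refutes (i).
Summary (ii) focuses "Chloé" (the recipient); background same agent, thing, setting (Mateo / the invoice / on the roof). Fact (6) matches that background with recipient = Naomi — refutes (ii).

3, 6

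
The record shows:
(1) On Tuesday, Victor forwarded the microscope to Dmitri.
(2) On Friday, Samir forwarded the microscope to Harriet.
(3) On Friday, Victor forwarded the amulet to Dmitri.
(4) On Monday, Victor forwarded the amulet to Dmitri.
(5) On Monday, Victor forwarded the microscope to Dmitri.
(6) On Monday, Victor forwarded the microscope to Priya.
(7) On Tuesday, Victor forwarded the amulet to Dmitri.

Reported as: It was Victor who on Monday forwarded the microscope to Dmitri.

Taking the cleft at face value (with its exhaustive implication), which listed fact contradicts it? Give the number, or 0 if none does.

0

Focus of the cleft: "Victor" (the agent). Presupposed background: the microscope as thing and Dmitri as recipient and on Monday as setting.
The exhaustive reading says no other agent fits that background.
No listed fact matches the background with a different agent. Exhaustivity holds.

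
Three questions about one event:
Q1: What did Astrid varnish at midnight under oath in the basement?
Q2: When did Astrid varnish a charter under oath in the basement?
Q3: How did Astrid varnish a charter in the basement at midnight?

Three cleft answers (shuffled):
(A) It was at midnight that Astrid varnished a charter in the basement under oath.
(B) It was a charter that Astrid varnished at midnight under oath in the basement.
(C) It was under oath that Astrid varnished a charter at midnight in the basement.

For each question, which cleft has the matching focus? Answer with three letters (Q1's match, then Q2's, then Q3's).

BAC

Q1 asks about the direct object; cleft (B) focuses "a charter", which is the direct object — so Q1 → B.
Q2 asks about the time; cleft (A) focuses "at midnight", which is the time — so Q2 → A.
Q3 asks about the manner; cleft (C) focuses "under oath", which is the manner — so Q3 → C.
Mapping: Q1→B, Q2→A, Q3→C.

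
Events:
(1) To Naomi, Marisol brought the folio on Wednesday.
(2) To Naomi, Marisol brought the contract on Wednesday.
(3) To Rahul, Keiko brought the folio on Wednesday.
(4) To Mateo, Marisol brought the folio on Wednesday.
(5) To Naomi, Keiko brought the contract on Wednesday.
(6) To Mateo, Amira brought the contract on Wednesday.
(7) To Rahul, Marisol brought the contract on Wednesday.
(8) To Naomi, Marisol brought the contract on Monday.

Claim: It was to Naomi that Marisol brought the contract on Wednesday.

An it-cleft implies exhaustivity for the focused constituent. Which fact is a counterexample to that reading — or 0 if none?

7

Focus of the cleft: "Naomi" (the recipient). Presupposed background: agent = Marisol, thing = the contract, setting = on Wednesday.
The exhaustive reading says no other recipient fits that background.
Fact (7) shares the background but with recipient = Rahul; exhaustivity is violated.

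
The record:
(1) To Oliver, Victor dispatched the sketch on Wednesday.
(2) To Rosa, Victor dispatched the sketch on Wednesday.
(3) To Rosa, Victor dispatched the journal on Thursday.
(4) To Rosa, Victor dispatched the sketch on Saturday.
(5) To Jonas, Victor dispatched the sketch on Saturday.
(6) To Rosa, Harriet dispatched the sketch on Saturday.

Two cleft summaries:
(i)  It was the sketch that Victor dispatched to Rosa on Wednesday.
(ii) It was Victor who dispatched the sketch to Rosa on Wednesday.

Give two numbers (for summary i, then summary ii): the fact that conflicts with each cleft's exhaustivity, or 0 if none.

Summary (i) focuses "the sketch" (the thing); background agent = Victor, recipient = Rosa, setting = on Wednesday. No fact matches that background with a different thing, so 0.
Summary (ii) focuses "Victor" (the agent); background thing = the sketch, recipient = Rosa, setting = on Wednesday. No fact matches that background with a different agent, so 0.

0, 0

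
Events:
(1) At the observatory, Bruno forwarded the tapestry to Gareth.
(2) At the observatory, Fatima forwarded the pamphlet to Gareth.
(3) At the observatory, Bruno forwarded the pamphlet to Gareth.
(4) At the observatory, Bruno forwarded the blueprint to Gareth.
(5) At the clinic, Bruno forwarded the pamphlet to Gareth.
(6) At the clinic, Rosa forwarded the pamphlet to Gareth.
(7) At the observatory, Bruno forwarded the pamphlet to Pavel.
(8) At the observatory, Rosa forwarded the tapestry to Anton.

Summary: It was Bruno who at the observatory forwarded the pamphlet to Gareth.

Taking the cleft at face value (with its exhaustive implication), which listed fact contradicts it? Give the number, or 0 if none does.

Focus of the cleft: "Bruno" (the agent). Presupposed background: the pamphlet as thing and Gareth as recipient and at the observatory as setting.
The exhaustive reading says no other agent fits that background.
But fact (2) also has the pamphlet as thing and Gareth as recipient and at the observatory as setting, with agent = Fatima — so the exhaustive reading fails.

2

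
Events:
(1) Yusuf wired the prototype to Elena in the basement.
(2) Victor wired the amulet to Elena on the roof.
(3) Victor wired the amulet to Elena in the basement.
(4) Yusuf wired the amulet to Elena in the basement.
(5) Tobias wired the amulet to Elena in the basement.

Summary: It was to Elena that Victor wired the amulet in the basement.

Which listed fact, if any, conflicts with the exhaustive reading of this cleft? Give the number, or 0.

0

Focus of the cleft: "Elena" (the recipient). Presupposed background: Victor as agent and the amulet as thing and in the basement as setting.
Exhaustivity: Elena is the only recipient satisfying that background.
No listed fact matches the background with a different recipient. Exhaustivity holds.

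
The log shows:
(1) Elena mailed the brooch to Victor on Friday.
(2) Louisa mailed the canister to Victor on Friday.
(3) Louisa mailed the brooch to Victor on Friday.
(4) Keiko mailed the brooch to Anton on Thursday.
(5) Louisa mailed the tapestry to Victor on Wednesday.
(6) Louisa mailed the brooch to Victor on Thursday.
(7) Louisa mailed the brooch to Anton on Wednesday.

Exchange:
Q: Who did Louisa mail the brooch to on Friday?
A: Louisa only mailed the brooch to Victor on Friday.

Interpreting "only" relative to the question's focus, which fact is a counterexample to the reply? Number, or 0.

Answering "Who did ... to ...?" puts focus on the recipient — here, "Victor".
"Only" then excludes alternative recipients while the background — Louisa as agent and the brooch as thing and on Friday as setting — is held fixed.
No listed fact shares that background with another recipient. Nothing contradicts the reply.
(Fact (6) would refute a reading with focus on the setting — but that is not what the question asks.)

0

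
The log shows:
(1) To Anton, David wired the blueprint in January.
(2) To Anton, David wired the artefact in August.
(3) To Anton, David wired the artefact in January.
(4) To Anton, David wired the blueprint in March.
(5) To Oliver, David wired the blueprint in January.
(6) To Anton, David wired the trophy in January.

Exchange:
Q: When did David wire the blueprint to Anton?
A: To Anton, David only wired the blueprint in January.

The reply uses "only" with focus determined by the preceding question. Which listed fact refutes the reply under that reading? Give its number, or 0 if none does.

4

Answering "When did ...?" puts focus on the setting — here, "in January".
"Only" then excludes alternative settings while the background — same agent, thing, recipient (David / the blueprint / Anton) — is held fixed.
Fact (4) keeps same agent, thing, recipient (David / the blueprint / Anton) but has setting = in March; that refutes the reply.
(Fact (5) would refute a reading with focus on the recipient — but that is not what the question asks.)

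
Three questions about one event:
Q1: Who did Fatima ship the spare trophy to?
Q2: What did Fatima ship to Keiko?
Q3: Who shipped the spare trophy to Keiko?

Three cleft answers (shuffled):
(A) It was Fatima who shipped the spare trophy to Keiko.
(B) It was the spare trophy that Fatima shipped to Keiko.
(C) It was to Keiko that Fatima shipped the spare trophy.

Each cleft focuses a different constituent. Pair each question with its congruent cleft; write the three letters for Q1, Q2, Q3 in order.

Q1 asks about the recipient; cleft (C) focuses "to Keiko", which is the recipient — so Q1 → C.
Q2 asks about the direct object; cleft (B) focuses "the spare trophy", which is the direct object — so Q2 → B.
Q3 asks about the subject (agent); cleft (A) focuses "Fatima", which is the subject (agent) — so Q3 → A.
Mapping: Q1→C, Q2→B, Q3→A.

CBA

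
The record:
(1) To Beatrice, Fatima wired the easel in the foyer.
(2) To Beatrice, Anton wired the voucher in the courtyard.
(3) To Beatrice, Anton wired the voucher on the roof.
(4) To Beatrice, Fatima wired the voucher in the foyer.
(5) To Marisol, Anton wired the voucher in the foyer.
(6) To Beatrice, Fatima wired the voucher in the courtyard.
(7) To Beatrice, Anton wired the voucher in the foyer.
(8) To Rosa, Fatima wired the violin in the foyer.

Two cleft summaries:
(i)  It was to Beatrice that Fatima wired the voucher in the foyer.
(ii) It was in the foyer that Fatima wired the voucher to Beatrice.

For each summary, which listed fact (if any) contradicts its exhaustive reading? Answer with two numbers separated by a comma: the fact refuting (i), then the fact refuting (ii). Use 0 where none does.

0, 6

Summary (i) focuses "Beatrice" (the recipient); background Fatima as agent and the voucher as thing and in the foyer as setting. No fact matches that background with a different recipient, so 0.
Summary (ii) focuses "in the foyer" (the setting); background Fatima as agent and the voucher as thing and Beatrice as recipient. Fact (6) matches that background with setting = in the courtyard — refutes (ii).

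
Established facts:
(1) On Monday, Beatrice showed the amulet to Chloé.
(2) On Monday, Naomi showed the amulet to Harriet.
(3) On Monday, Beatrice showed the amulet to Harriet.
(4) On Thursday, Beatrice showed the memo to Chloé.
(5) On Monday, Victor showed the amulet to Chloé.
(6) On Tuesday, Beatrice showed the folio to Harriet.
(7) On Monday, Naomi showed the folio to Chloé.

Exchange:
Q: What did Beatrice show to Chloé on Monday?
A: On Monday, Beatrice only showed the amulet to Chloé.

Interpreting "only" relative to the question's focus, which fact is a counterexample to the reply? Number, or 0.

Answering "What did ...?" puts focus on the thing — here, "the amulet".
So "only" ranges over things; the rest (same agent, recipient, setting (Beatrice / Chloé / on Monday)) is presupposed.
No listed fact shares that background with another thing. Nothing contradicts the reply.
(Fact (3) would refute a reading with focus on the recipient — but that is not what the question asks.)

0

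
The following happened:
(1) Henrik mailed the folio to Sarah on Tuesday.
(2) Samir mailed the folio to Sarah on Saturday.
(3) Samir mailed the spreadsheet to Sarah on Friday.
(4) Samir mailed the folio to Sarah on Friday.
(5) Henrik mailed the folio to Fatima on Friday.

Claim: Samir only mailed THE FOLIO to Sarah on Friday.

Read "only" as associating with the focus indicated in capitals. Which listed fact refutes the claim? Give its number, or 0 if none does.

3

Focus (in capitals) is "the folio" — the thing. "Only" excludes alternative things while holding fixed Samir as agent and Sarah as recipient and on Friday as setting.
Fact (3) matches on Samir as agent and Sarah as recipient and on Friday as setting, but has thing = the spreadsheet instead. That refutes the claim.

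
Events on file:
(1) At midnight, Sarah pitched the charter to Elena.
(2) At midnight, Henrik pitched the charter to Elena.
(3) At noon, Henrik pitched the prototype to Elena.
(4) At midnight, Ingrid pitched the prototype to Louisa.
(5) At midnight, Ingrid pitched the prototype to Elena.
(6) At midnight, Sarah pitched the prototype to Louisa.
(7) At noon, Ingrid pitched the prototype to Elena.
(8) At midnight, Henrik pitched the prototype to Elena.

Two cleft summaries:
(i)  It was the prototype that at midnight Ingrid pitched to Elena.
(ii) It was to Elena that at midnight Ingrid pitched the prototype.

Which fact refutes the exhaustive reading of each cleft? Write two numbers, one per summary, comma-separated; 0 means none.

0, 4

Summary (i) focuses "the prototype" (the thing); background Ingrid as agent and Elena as recipient and at midnight as setting. No fact matches that background with a different thing, so 0.
Summary (ii) focuses "Elena" (the recipient); background Ingrid as agent and the prototype as thing and at midnight as setting. Fact (4) matches that background with recipient = Louisa — refutes (ii).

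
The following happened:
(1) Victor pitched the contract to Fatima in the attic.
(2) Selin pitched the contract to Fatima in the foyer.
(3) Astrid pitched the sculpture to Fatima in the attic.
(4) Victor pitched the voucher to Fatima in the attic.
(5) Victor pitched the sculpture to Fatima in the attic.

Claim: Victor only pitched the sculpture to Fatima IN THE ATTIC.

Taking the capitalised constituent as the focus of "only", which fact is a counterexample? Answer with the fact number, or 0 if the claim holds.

0

The capitals mark "in the attic" as focus. So "only" rules out other settings, with the rest (Victor as agent and the sculpture as thing and Fatima as recipient) as background.
Every other fact changes something in the background, not just the setting. Nothing refutes the claim.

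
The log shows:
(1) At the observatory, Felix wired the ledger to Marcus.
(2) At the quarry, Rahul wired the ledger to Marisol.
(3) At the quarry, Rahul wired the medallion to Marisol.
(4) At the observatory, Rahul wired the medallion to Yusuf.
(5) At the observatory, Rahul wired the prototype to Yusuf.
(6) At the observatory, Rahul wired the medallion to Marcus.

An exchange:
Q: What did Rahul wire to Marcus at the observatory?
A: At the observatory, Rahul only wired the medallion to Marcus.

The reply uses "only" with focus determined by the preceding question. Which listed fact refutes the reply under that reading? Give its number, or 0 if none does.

Answering "What did ...?" puts focus on the thing — here, "the medallion".
"Only" then excludes alternative things while the background — agent = Rahul, recipient = Marcus, setting = at the observatory — is held fixed.
No fact keeps agent = Rahul, recipient = Marcus, setting = at the observatory while changing the thing; every other fact differs on something backgrounded. The reply stands.
(Fact (4) would refute a reading with focus on the recipient — but that is not what the question asks.)

0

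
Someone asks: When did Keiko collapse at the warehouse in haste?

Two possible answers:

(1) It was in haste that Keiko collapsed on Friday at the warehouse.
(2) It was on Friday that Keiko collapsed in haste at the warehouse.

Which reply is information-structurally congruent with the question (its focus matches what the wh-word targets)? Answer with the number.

2

The question word "when" targets the time.
Option (1) clefts "in haste" — the manner, not what was asked.
Option (2) clefts "on Friday" — that matches what the question asks about.
So the congruent reply is (2).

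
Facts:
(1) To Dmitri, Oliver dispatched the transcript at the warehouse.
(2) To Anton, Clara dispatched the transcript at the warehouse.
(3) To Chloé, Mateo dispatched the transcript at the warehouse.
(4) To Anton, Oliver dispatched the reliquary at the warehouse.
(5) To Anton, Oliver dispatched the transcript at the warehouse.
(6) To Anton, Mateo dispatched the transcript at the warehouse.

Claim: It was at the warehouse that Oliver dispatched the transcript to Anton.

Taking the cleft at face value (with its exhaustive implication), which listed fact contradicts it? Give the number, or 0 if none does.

Focus of the cleft: "at the warehouse" (the setting). Presupposed background: Oliver as agent and the transcript as thing and Anton as recipient.
Exhaustivity: at the warehouse is the only setting satisfying that background.
Every other fact differs from the presupposition on some backgrounded slot, so none challenges the exhaustivity.

0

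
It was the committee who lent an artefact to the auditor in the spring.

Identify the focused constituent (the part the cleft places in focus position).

In an it-cleft "It was X that/who ...", the clefted constituent X is the focus; the that/who-clause expresses the presupposed open proposition.
Here the focus is "the committee". The backgrounded (presupposed) material includes "an artefact", "to the auditor" and "in the spring".

the committee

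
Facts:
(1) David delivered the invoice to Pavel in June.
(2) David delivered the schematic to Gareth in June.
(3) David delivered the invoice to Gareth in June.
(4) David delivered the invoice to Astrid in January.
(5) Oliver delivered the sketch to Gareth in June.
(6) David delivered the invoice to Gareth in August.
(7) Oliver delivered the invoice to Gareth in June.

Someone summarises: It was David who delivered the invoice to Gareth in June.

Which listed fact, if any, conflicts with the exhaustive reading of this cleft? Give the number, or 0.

7

Focus of the cleft: "David" (the agent). Presupposed background: same thing, recipient, setting (the invoice / Gareth / in June).
Exhaustivity: David is the only agent satisfying that background.
Fact (7) shares the background but with agent = Oliver; exhaustivity is violated.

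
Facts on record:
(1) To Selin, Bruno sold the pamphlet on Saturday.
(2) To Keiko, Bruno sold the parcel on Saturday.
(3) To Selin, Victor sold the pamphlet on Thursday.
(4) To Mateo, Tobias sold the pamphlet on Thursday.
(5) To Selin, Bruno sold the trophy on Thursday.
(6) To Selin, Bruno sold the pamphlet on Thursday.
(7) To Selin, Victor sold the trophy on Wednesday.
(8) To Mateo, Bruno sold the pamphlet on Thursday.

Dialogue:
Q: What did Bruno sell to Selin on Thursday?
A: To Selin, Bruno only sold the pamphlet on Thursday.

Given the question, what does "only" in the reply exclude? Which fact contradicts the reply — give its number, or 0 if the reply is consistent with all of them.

The question "What did ...?" targets the thing, so in the reply the focus falls on "the pamphlet".
So "only" ranges over things; the rest (agent = Bruno, recipient = Selin, setting = on Thursday) is presupposed.
Fact (5) keeps agent = Bruno, recipient = Selin, setting = on Thursday but has thing = the trophy; that refutes the reply.
(Fact (1) would refute a reading with focus on the setting — but that is not what the question asks.)

5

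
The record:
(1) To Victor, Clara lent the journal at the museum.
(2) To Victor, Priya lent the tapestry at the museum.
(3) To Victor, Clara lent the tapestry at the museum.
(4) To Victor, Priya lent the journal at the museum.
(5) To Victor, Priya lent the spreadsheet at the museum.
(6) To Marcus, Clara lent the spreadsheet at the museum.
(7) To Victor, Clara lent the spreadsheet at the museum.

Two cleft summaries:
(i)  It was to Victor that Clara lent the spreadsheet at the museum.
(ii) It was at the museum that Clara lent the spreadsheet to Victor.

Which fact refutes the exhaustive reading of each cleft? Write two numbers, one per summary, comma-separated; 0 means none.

6, 0

(i): focus "Victor". Looking for agent = Clara, thing = the spreadsheet, setting = at the museum with some other recipient — fact (6) has Marcus there. Refuted.
(ii): focus "at the museum". No fact shares agent = Clara, thing = the spreadsheet, recipient = Victor with a different setting. 0.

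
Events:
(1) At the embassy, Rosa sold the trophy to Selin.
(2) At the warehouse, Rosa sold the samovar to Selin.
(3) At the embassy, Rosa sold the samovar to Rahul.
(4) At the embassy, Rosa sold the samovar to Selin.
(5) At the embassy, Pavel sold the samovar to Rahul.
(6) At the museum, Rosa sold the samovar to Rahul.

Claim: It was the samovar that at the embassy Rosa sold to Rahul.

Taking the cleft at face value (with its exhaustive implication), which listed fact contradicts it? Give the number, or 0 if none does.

0

Focus of the cleft: "the samovar" (the thing). Presupposed background: same agent, recipient, setting (Rosa / Rahul / at the embassy).
Exhaustivity: the samovar is the only thing satisfying that background.
Every other fact differs from the presupposition on some backgrounded slot, so none challenges the exhaustivity.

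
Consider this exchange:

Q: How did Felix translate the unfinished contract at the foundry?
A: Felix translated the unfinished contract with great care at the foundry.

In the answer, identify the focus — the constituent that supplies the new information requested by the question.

The wh-word "how" asks about the manner.
In the answer, "Felix", "the unfinished contract" and "at the foundry" are given — repeated from the question.
The constituent filling the manner gap is "with great care"; that is the focus and would carry nuclear stress.

with great care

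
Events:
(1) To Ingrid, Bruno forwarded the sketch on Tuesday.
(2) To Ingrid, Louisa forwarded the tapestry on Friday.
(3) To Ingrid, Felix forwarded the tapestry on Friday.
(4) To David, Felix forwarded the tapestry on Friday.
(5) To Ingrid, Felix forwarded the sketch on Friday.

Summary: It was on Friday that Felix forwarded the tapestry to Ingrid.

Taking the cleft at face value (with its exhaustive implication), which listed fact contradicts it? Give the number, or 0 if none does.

The cleft puts "on Friday" in focus and presupposes the open proposition with Felix as agent and the tapestry as thing and Ingrid as recipient.
Exhaustivity: on Friday is the only setting satisfying that background.
No listed fact matches the background with a different setting. Exhaustivity holds.

0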